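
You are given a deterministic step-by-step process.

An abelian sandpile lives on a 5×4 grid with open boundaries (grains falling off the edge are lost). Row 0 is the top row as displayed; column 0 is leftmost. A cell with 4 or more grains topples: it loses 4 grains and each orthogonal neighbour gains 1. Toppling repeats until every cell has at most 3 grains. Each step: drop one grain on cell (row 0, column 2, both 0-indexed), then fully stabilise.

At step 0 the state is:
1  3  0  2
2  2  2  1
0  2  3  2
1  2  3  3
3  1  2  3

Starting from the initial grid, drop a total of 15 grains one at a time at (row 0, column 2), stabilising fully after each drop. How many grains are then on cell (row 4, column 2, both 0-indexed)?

0) 1  3  0  2
2  2  2  1
0  2  3  2
1  2  3  3
3  1  2  3
1) 1  3  1  2
2  2  2  1
0  2  3  2
1  2  3  3
3  1  2  3
2) 1  3  2  2
2  2  2  1
0  2  3  2
1  2  3  3
3  1  2  3
3) 1  3  3  2
2  2  2  1
0  2  3  2
1  2  3  3
3  1  2  3
4) 2  0  1  3
2  3  3  1
0  2  3  2
1  2  3  3
3  1  2  3
5) 2  0  2  3
2  3  3  1
0  2  3  2
1  2  3  3
3  1  2  3
6) 2  0  3  3
2  3  3  1
0  2  3  2
1  2  3  3
3  1  2  3
7) 2  2  2  1
3  1  3  0
1  1  3  1
2  0  3  2
3  3  0  1
8) 2  2  3  1
3  1  3  0
1  1  3  1
2  0  3  2
3  3  0  1
9) 2  3  1  2
3  2  1  1
1  2  1  2
2  1  0  3
3  3  1  1
10) 2  3  2  2
3  2  1  1
1  2  1  2
2  1  0  3
3  3  1  1
11) 2  3  3  2
3  2  1  1
1  2  1  2
2  1  0  3
3  3  1  1
12) 3  0  1  3
3  3  2  1
1  2  1  2
2  1  0  3
3  3  1  1
13) 3  0  2  3
3  3  2  1
1  2  1  2
2  1  0  3
3  3  1  1
14) 3  0  3  3
3  3  2  1
1  2  1  2
2  1  0  3
3  3  1  1
15) 3  1  1  0
3  3  3  2
1  2  1  2
2  1  0  3
3  3  1  1

1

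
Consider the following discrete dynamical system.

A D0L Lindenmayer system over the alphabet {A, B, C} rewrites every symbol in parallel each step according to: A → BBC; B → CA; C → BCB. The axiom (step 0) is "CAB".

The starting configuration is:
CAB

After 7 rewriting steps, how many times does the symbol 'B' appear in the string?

[0] CAB
[1] BCBBBCCA
[2] CABCBCACACABCBBCBBBC
[3] BCBBBCCABCBCABCBBBCBCBBBCBCBBBCCABCBCACABCBCACACABCB
[4] CABCBCACACABCBBCBBBCCABCBCABCBBBCCABCBCACACABCBCABCBCACACA…BBCBBBCCABCBCABCBBBCBCBBBCCABCBCABCBBBCBCBBBCBCBBBCCABCBCA  (len 132)
[5] BCBBBCCABCBCABCBBBCBCBBBCBCBBBCCABCBCACABCBCACACABCBBCBBBC…CBCACACABCBCABCBCACACABCBCABCBCACACABCBBCBBBCCABCBCABCBBBC  (len 340)
[6] CABCBCACACABCBBCBBBCCABCBCABCBBBCCABCBCACACABCBCABCBCACACA…BBBCCABCBCACABCBCACACABCBBCBBBCCABCBCABCBBBCCABCBCACACABCB  (len 868)
[7] BCBBBCCABCBCABCBBBCBCBBBCBCBBBCCABCBCACABCBCACACABCBBCBBBC…BCBBBCCABCBCACACABCBBCBBBCCABCBCABCBBBCBCBBBCBCBBBCCABCBCA  (len 2228)

984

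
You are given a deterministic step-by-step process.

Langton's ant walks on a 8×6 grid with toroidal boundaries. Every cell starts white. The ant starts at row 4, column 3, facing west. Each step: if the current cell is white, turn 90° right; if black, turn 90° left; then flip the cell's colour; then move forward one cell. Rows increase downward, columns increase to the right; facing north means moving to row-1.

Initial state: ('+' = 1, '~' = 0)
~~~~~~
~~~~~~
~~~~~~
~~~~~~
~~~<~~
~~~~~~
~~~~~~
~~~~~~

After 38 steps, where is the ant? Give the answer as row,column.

5,0

[0] ~~~~~~
~~~~~~
~~~~~~
~~~~~~
~~~<~~
~~~~~~
~~~~~~
~~~~~~
[1] ~~~~~~
~~~~~~
~~~~~~
~~~^~~
~~~+~~
~~~~~~
~~~~~~
~~~~~~
[2] ~~~~~~
~~~~~~
~~~~~~
~~~+>~
~~~+~~
~~~~~~
~~~~~~
~~~~~~
[3] ~~~~~~
~~~~~~
~~~~~~
~~~++~
~~~+v~
~~~~~~
~~~~~~
~~~~~~
[4] ~~~~~~
~~~~~~
~~~~~~
~~~++~
~~~<+~
~~~~~~
~~~~~~
~~~~~~
[5] ~~~~~~
~~~~~~
~~~~~~
~~~++~
~~~~+~
~~~v~~
~~~~~~
~~~~~~
[6] ~~~~~~
~~~~~~
~~~~~~
~~~++~
~~~~+~
~~<+~~
~~~~~~
~~~~~~
[7] ~~~~~~
~~~~~~
~~~~~~
~~~++~
~~^~+~
~~++~~
~~~~~~
~~~~~~
[8] ~~~~~~
~~~~~~
~~~~~~
~~~++~
~~+>+~
~~++~~
~~~~~~
~~~~~~
[9] ~~~~~~
~~~~~~
~~~~~~
~~~++~
~~+++~
~~+v~~
~~~~~~
~~~~~~
[10] ~~~~~~
~~~~~~
~~~~~~
~~~++~
~~+++~
~~+~>~
~~~~~~
~~~~~~
[11] ~~~~~~
~~~~~~
~~~~~~
~~~++~
~~+++~
~~+~+~
~~~~v~
~~~~~~
[12] ~~~~~~
~~~~~~
~~~~~~
~~~++~
~~+++~
~~+~+~
~~~<+~
~~~~~~
[13] ~~~~~~
~~~~~~
~~~~~~
~~~++~
~~+++~
~~+^+~
~~~++~
~~~~~~
[14] ~~~~~~
~~~~~~
~~~~~~
~~~++~
~~+++~
~~++>~
~~~++~
~~~~~~
[15] ~~~~~~
~~~~~~
~~~~~~
~~~++~
~~++^~
~~++~~
~~~++~
~~~~~~
[16] ~~~~~~
~~~~~~
~~~~~~
~~~++~
~~+<~~
~~++~~
~~~++~
~~~~~~
[17] ~~~~~~
~~~~~~
~~~~~~
~~~++~
~~+~~~
~~+v~~
~~~++~
~~~~~~
[18] ~~~~~~
~~~~~~
~~~~~~
~~~++~
~~+~~~
~~+~>~
~~~++~
~~~~~~
[19] ~~~~~~
~~~~~~
~~~~~~
~~~++~
~~+~~~
~~+~+~
~~~+v~
~~~~~~
[20] ~~~~~~
~~~~~~
~~~~~~
~~~++~
~~+~~~
~~+~+~
~~~+~>
~~~~~~
[21] ~~~~~~
~~~~~~
~~~~~~
~~~++~
~~+~~~
~~+~+~
~~~+~+
~~~~~v
[22] ~~~~~~
~~~~~~
~~~~~~
~~~++~
~~+~~~
~~+~+~
~~~+~+
~~~~<+
[23] ~~~~~~
~~~~~~
~~~~~~
~~~++~
~~+~~~
~~+~+~
~~~+^+
~~~~++
[24] ~~~~~~
~~~~~~
~~~~~~
~~~++~
~~+~~~
~~+~+~
~~~++>
~~~~++
[25] ~~~~~~
~~~~~~
~~~~~~
~~~++~
~~+~~~
~~+~+^
~~~++~
~~~~++
[26] ~~~~~~
~~~~~~
~~~~~~
~~~++~
~~+~~~
>~+~++
~~~++~
~~~~++
[27] ~~~~~~
~~~~~~
~~~~~~
~~~++~
~~+~~~
+~+~++
v~~++~
~~~~++
[28] ~~~~~~
~~~~~~
~~~~~~
~~~++~
~~+~~~
+~+~++
+~~++<
~~~~++
[29] ~~~~~~
~~~~~~
~~~~~~
~~~++~
~~+~~~
+~+~+^
+~~+++
~~~~++
[30] ~~~~~~
~~~~~~
~~~~~~
~~~++~
~~+~~~
+~+~<~
+~~+++
~~~~++
[31] ~~~~~~
~~~~~~
~~~~~~
~~~++~
~~+~~~
+~+~~~
+~~+v+
~~~~++
[32] ~~~~~~
~~~~~~
~~~~~~
~~~++~
~~+~~~
+~+~~~
+~~+~>
~~~~++
[33] ~~~~~~
~~~~~~
~~~~~~
~~~++~
~~+~~~
+~+~~^
+~~+~~
~~~~++
[34] ~~~~~~
~~~~~~
~~~~~~
~~~++~
~~+~~~
>~+~~+
+~~+~~
~~~~++
[35] ~~~~~~
~~~~~~
~~~~~~
~~~++~
^~+~~~
~~+~~+
+~~+~~
~~~~++
[36] ~~~~~~
~~~~~~
~~~~~~
~~~++~
+>+~~~
~~+~~+
+~~+~~
~~~~++
[37] ~~~~~~
~~~~~~
~~~~~~
~~~++~
+++~~~
~v+~~+
+~~+~~
~~~~++
[38] ~~~~~~
~~~~~~
~~~~~~
~~~++~
+++~~~
<++~~+
+~~+~~
~~~~++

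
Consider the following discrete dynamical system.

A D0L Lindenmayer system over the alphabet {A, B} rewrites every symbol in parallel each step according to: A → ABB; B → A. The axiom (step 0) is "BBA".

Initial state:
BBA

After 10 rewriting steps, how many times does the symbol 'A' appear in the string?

t=0: BBA
t=1: AAABB
t=2: ABBABBABBAA
t=3: ABBAAABBAAABBAAABBABB
t=4: ABBAAABBABBABBAAABBABBABBAAABBABBABBAAABBAA
t=5: ABBAAABBABBABBAAABBAAABBAAABBABBABBAAABBAAABBAAABBABBABBAAABBAAABBAAABBABBABBAAABBABB
t=6: ABBAAABBABBABBAAABBAAABBAAABBABBABBAAABBABBABBAAABBABBABBA…BBABBABBAAABBABBABBAAABBABBABBAAABBAAABBAAABBABBABBAAABBAA  (len 171)
t=7: ABBAAABBABBABBAAABBAAABBAAABBABBABBAAABBABBABBAAABBABBABBA…BABBABBAAABBABBABBAAABBABBABBAAABBAAABBAAABBABBABBAAABBABB  (len 341)
t=8: ABBAAABBABBABBAAABBAAABBAAABBABBABBAAABBABBABBAAABBABBABBA…BBABBABBAAABBABBABBAAABBABBABBAAABBAAABBAAABBABBABBAAABBAA  (len 683)
t=9: ABBAAABBABBABBAAABBAAABBAAABBABBABBAAABBABBABBAAABBABBABBA…BABBABBAAABBABBABBAAABBABBABBAAABBAAABBAAABBABBABBAAABBABB  (len 1365)
t=10: ABBAAABBABBABBAAABBAAABBAAABBABBABBAAABBABBABBAAABBABBABBA…BBABBABBAAABBABBABBAAABBABBABBAAABBAAABBAAABBABBABBAAABBAA  (len 2731)

1365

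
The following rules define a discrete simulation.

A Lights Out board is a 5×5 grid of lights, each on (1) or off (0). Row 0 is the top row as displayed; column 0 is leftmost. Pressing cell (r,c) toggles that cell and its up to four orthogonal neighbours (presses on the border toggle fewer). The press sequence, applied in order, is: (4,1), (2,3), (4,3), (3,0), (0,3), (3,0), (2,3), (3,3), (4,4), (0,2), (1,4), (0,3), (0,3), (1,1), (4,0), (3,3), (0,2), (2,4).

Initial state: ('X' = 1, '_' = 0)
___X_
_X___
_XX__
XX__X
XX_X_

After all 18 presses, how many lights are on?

11

gen 0: ___X_
_X___
_XX__
XX__X
XX_X_
gen 1: ___X_
_X___
_XX__
X___X
__XX_
gen 2: ___X_
_X_X_
_X_XX
X__XX
__XX_
gen 3: ___X_
_X_X_
_X_XX
X___X
____X
gen 4: ___X_
_X_X_
XX_XX
_X__X
X___X
gen 5: __X_X
_X___
XX_XX
_X__X
X___X
gen 6: __X_X
_X___
_X_XX
X___X
____X
gen 7: __X_X
_X_X_
_XX__
X__XX
____X
gen 8: __X_X
_X_X_
_XXX_
X_X__
___XX
gen 9: __X_X
_X_X_
_XXX_
X_X_X
_____
gen 10: _X_XX
_XXX_
_XXX_
X_X_X
_____
gen 11: _X_X_
_XX_X
_XXXX
X_X_X
_____
gen 12: _XX_X
_XXXX
_XXXX
X_X_X
_____
gen 13: _X_X_
_XX_X
_XXXX
X_X_X
_____
gen 14: ___X_
X___X
__XXX
X_X_X
_____
gen 15: ___X_
X___X
__XXX
__X_X
XX___
gen 16: ___X_
X___X
__X_X
___X_
XX_X_
gen 17: _XX__
X_X_X
__X_X
___X_
XX_X_
gen 18: _XX__
X_X__
__XX_
___XX
XX_X_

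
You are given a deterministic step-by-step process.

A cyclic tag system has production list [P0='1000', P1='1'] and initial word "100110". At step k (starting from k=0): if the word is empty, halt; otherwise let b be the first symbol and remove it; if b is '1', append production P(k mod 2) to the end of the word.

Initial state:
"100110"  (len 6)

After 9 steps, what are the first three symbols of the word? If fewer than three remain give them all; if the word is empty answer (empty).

step 0: "100110"  (len 6)
step 1: "001101000"  (len 9)
step 2: "01101000"  (len 8)
step 3: "1101000"  (len 7)
step 4: "1010001"  (len 7)
step 5: "0100011000"  (len 10)
step 6: "100011000"  (len 9)
step 7: "000110001000"  (len 12)
step 8: "00110001000"  (len 11)
step 9: "0110001000"  (len 10)

011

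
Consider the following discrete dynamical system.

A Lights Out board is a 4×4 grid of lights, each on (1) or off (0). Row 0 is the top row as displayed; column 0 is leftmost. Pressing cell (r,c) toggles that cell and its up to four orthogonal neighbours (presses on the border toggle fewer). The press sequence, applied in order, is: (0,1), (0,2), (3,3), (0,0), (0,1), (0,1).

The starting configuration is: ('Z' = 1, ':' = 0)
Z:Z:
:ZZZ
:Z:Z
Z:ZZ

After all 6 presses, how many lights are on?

8

t=0: Z:Z:
:ZZZ
:Z:Z
Z:ZZ
t=1: :Z::
::ZZ
:Z:Z
Z:ZZ
t=2: ::ZZ
:::Z
:Z:Z
Z:ZZ
t=3: ::ZZ
:::Z
:Z::
Z:::
t=4: ZZZZ
Z::Z
:Z::
Z:::
t=5: :::Z
ZZ:Z
:Z::
Z:::
t=6: ZZZZ
Z::Z
:Z::
Z:::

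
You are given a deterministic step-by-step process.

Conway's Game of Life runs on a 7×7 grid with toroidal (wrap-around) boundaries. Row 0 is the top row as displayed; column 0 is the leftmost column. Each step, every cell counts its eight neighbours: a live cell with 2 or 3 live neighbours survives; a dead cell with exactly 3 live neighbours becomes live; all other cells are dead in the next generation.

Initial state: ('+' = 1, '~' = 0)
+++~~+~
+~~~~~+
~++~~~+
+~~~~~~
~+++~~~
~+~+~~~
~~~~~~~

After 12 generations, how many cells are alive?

10

[0] +++~~+~
+~~~~~+
~++~~~+
+~~~~~~
~+++~~~
~+~+~~~
~~~~~~~
[1] ++~~~~~
~~~~~+~
~+~~~~+
+~~+~~~
++~+~~~
~+~+~~~
+~~~~~~
[2] ++~~~~+
~+~~~~+
+~~~~~+
~~~~~~+
++~++~~
~+~~~~~
+~+~~~~
[3] ~~+~~~+
~+~~~+~
~~~~~++
~+~~~++
+++~~~~
~~~+~~~
~~+~~~+
[4] +++~~++
+~~~~+~
~~~~+~~
~++~~+~
+++~~~+
+~~+~~~
~~++~~~
[5] +~++++~
+~~~++~
~+~~+++
~~++~++
~~~+~~+
+~~+~~+
~~~++~~
[6] ~++~~~~
+~+~~~~
~++~~~~
~~++~~~
~~~+~~~
+~++~++
++~~~~~
[7] ~~+~~~~
+~~+~~~
~~~~~~~
~+~+~~~
~+~~~~+
+~+++~+
~~~+~~~
[8] ~~++~~~
~~~~~~~
~~+~~~~
+~+~~~~
~+~~+++
+++++++
~+~~+~~
[9] ~~++~~~
~~++~~~
~+~~~~~
+~++~++
~~~~~~~
~~~~~~~
~~~~~~+
[10] ~~++~~~
~+~+~~~
++~~+~+
+++~~~+
~~~~~~+
~~~~~~~
~~~~~~~
[11] ~~++~~~
~+~++~~
~~~+~++
~~+~~~~
~+~~~~+
~~~~~~~
~~~~~~~
[12] ~~+++~~
~~~~~+~
~~~+~+~
+~+~~++
~~~~~~~
~~~~~~~
~~~~~~~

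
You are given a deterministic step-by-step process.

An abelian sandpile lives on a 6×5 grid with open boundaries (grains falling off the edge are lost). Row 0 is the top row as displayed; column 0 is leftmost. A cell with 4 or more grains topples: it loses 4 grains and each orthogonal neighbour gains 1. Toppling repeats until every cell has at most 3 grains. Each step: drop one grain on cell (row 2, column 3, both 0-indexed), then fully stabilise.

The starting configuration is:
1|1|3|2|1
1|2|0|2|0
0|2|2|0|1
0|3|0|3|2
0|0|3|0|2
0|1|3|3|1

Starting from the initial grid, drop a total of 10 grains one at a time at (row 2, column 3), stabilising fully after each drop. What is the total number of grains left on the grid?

47

gen 0: 1|1|3|2|1
1|2|0|2|0
0|2|2|0|1
0|3|0|3|2
0|0|3|0|2
0|1|3|3|1
gen 1: 1|1|3|2|1
1|2|0|2|0
0|2|2|1|1
0|3|0|3|2
0|0|3|0|2
0|1|3|3|1
gen 2: 1|1|3|2|1
1|2|0|2|0
0|2|2|2|1
0|3|0|3|2
0|0|3|0|2
0|1|3|3|1
gen 3: 1|1|3|2|1
1|2|0|2|0
0|2|2|3|1
0|3|0|3|2
0|0|3|0|2
0|1|3|3|1
gen 4: 1|1|3|2|1
1|2|0|3|0
0|2|3|1|2
0|3|1|0|3
0|0|3|1|2
0|1|3|3|1
gen 5: 1|1|3|2|1
1|2|0|3|0
0|2|3|2|2
0|3|1|0|3
0|0|3|1|2
0|1|3|3|1
gen 6: 1|1|3|2|1
1|2|0|3|0
0|2|3|3|2
0|3|1|0|3
0|0|3|1|2
0|1|3|3|1
gen 7: 1|1|3|3|1
1|2|2|0|1
0|3|0|2|3
0|3|2|1|3
0|0|3|1|2
0|1|3|3|1
gen 8: 1|1|3|3|1
1|2|2|0|1
0|3|0|3|3
0|3|2|1|3
0|0|3|1|2
0|1|3|3|1
gen 9: 1|1|3|3|1
1|2|2|1|2
0|3|1|1|1
0|3|2|3|0
0|0|3|1|3
0|1|3|3|1
gen 10: 1|1|3|3|1
1|2|2|1|2
0|3|1|2|1
0|3|2|3|0
0|0|3|1|3
0|1|3|3|1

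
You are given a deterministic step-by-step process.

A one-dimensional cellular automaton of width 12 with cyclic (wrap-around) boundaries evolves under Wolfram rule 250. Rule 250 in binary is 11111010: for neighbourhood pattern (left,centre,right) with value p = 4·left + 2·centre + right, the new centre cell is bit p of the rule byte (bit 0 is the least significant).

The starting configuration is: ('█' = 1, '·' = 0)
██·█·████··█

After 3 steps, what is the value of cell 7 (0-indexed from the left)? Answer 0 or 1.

step 0: ██·█·████··█
step 1: ███·████████
step 2: ████████████
step 3: ████████████

1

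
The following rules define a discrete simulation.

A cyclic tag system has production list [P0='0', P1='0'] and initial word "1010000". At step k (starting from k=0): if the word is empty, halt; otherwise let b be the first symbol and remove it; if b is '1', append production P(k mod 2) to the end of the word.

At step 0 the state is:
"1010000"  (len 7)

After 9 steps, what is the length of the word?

0

t=0: "1010000"  (len 7)
t=1: "0100000"  (len 7)
t=2: "100000"  (len 6)
t=3: "000000"  (len 6)
t=4: "00000"  (len 5)
t=5: "0000"  (len 4)
t=6: "000"  (len 3)
t=7: "00"  (len 2)
t=8: "0"  (len 1)
t=9: (halted — word empty)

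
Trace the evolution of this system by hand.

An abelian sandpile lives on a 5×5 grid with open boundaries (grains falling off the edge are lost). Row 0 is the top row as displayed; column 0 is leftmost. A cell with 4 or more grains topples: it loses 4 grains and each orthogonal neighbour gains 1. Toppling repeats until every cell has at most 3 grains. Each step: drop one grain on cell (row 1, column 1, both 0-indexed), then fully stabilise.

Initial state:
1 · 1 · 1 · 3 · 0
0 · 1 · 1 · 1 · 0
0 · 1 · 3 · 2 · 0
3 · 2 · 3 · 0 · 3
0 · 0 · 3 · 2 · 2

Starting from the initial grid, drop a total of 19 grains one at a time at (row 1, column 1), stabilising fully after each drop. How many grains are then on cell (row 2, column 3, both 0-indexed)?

[0] 1 · 1 · 1 · 3 · 0
0 · 1 · 1 · 1 · 0
0 · 1 · 3 · 2 · 0
3 · 2 · 3 · 0 · 3
0 · 0 · 3 · 2 · 2
[1] 1 · 1 · 1 · 3 · 0
0 · 2 · 1 · 1 · 0
0 · 1 · 3 · 2 · 0
3 · 2 · 3 · 0 · 3
0 · 0 · 3 · 2 · 2
[2] 1 · 1 · 1 · 3 · 0
0 · 3 · 1 · 1 · 0
0 · 1 · 3 · 2 · 0
3 · 2 · 3 · 0 · 3
0 · 0 · 3 · 2 · 2
[3] 1 · 2 · 1 · 3 · 0
1 · 0 · 2 · 1 · 0
0 · 2 · 3 · 2 · 0
3 · 2 · 3 · 0 · 3
0 · 0 · 3 · 2 · 2
[4] 1 · 2 · 1 · 3 · 0
1 · 1 · 2 · 1 · 0
0 · 2 · 3 · 2 · 0
3 · 2 · 3 · 0 · 3
0 · 0 · 3 · 2 · 2
[5] 1 · 2 · 1 · 3 · 0
1 · 2 · 2 · 1 · 0
0 · 2 · 3 · 2 · 0
3 · 2 · 3 · 0 · 3
0 · 0 · 3 · 2 · 2
[6] 1 · 2 · 1 · 3 · 0
1 · 3 · 2 · 1 · 0
0 · 2 · 3 · 2 · 0
3 · 2 · 3 · 0 · 3
0 · 0 · 3 · 2 · 2
[7] 1 · 3 · 1 · 3 · 0
2 · 0 · 3 · 1 · 0
0 · 3 · 3 · 2 · 0
3 · 2 · 3 · 0 · 3
0 · 0 · 3 · 2 · 2
[8] 1 · 3 · 1 · 3 · 0
2 · 1 · 3 · 1 · 0
0 · 3 · 3 · 2 · 0
3 · 2 · 3 · 0 · 3
0 · 0 · 3 · 2 · 2
[9] 1 · 3 · 1 · 3 · 0
2 · 2 · 3 · 1 · 0
0 · 3 · 3 · 2 · 0
3 · 2 · 3 · 0 · 3
0 · 0 · 3 · 2 · 2
[10] 1 · 3 · 1 · 3 · 0
2 · 3 · 3 · 1 · 0
0 · 3 · 3 · 2 · 0
3 · 2 · 3 · 0 · 3
0 · 0 · 3 · 2 · 2
[11] 2 · 0 · 3 · 3 · 0
3 · 3 · 1 · 2 · 0
2 · 2 · 2 · 3 · 0
0 · 1 · 2 · 1 · 3
1 · 2 · 0 · 3 · 2
[12] 3 · 1 · 3 · 3 · 0
0 · 1 · 2 · 2 · 0
3 · 3 · 2 · 3 · 0
0 · 1 · 2 · 1 · 3
1 · 2 · 0 · 3 · 2
[13] 3 · 1 · 3 · 3 · 0
0 · 2 · 2 · 2 · 0
3 · 3 · 2 · 3 · 0
0 · 1 · 2 · 1 · 3
1 · 2 · 0 · 3 · 2
[14] 3 · 1 · 3 · 3 · 0
0 · 3 · 2 · 2 · 0
3 · 3 · 2 · 3 · 0
0 · 1 · 2 · 1 · 3
1 · 2 · 0 · 3 · 2
[15] 3 · 2 · 3 · 3 · 0
2 · 1 · 3 · 2 · 0
0 · 1 · 3 · 3 · 0
1 · 2 · 2 · 1 · 3
1 · 2 · 0 · 3 · 2
[16] 3 · 2 · 3 · 3 · 0
2 · 2 · 3 · 2 · 0
0 · 1 · 3 · 3 · 0
1 · 2 · 2 · 1 · 3
1 · 2 · 0 · 3 · 2
[17] 3 · 2 · 3 · 3 · 0
2 · 3 · 3 · 2 · 0
0 · 1 · 3 · 3 · 0
1 · 2 · 2 · 1 · 3
1 · 2 · 0 · 3 · 2
[18] 1 · 1 · 2 · 1 · 1
0 · 3 · 3 · 1 · 1
1 · 3 · 1 · 1 · 1
1 · 2 · 3 · 2 · 3
1 · 2 · 0 · 3 · 2
[19] 1 · 2 · 3 · 1 · 1
1 · 2 · 0 · 2 · 1
2 · 0 · 3 · 1 · 1
1 · 3 · 3 · 2 · 3
1 · 2 · 0 · 3 · 2

1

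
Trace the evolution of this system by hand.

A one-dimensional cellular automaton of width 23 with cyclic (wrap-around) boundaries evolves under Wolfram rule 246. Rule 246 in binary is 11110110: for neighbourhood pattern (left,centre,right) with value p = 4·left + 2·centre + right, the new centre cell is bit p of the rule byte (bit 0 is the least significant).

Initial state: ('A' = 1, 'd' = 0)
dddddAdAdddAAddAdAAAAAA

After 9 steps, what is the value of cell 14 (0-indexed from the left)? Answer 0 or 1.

1

0) dddddAdAdddAAddAdAAAAAA
1) AdddAAAAAdAdAAAAAdAAAAA
2) AAdAdAAAAAAAdAAAAAdAAAA
3) AAAAAdAAAAAAAdAAAAAdAAA
4) AAAAAAdAAAAAAAdAAAAAdAA
5) AAAAAAAdAAAAAAAdAAAAAdA
6) AAAAAAAAdAAAAAAAdAAAAAd
7) dAAAAAAAAdAAAAAAAdAAAAA
8) AdAAAAAAAAdAAAAAAAdAAAA
9) AAdAAAAAAAAdAAAAAAAdAAA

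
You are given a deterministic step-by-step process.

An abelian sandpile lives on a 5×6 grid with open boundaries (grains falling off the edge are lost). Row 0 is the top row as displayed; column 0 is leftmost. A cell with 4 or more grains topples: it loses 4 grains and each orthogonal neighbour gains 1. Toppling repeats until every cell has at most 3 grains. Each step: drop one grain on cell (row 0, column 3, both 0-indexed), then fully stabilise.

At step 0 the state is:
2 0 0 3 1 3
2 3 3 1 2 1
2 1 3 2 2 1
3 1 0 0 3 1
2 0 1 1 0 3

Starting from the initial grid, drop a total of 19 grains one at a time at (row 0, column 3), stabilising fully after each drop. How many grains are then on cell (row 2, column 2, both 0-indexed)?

2

step 0: 2 0 0 3 1 3
2 3 3 1 2 1
2 1 3 2 2 1
3 1 0 0 3 1
2 0 1 1 0 3
step 1: 2 0 1 0 2 3
2 3 3 2 2 1
2 1 3 2 2 1
3 1 0 0 3 1
2 0 1 1 0 3
step 2: 2 0 1 1 2 3
2 3 3 2 2 1
2 1 3 2 2 1
3 1 0 0 3 1
2 0 1 1 0 3
step 3: 2 0 1 2 2 3
2 3 3 2 2 1
2 1 3 2 2 1
3 1 0 0 3 1
2 0 1 1 0 3
step 4: 2 0 1 3 2 3
2 3 3 2 2 1
2 1 3 2 2 1
3 1 0 0 3 1
2 0 1 1 0 3
step 5: 2 0 2 0 3 3
2 3 3 3 2 1
2 1 3 2 2 1
3 1 0 0 3 1
2 0 1 1 0 3
step 6: 2 0 2 1 3 3
2 3 3 3 2 1
2 1 3 2 2 1
3 1 0 0 3 1
2 0 1 1 0 3
step 7: 2 0 2 2 3 3
2 3 3 3 2 1
2 1 3 2 2 1
3 1 0 0 3 1
2 0 1 1 0 3
step 8: 2 0 2 3 3 3
2 3 3 3 2 1
2 1 3 2 2 1
3 1 0 0 3 1
2 0 1 1 0 3
step 9: 2 2 0 3 2 0
3 0 3 3 1 3
2 3 1 1 1 2
3 1 1 2 0 2
2 0 1 1 1 3
step 10: 2 2 2 1 3 0
3 1 0 1 2 3
2 3 2 2 1 2
3 1 1 2 0 2
2 0 1 1 1 3
step 11: 2 2 2 2 3 0
3 1 0 1 2 3
2 3 2 2 1 2
3 1 1 2 0 2
2 0 1 1 1 3
step 12: 2 2 2 3 3 0
3 1 0 1 2 3
2 3 2 2 1 2
3 1 1 2 0 2
2 0 1 1 1 3
step 13: 2 2 3 1 0 1
3 1 0 2 3 3
2 3 2 2 1 2
3 1 1 2 0 2
2 0 1 1 1 3
step 14: 2 2 3 2 0 1
3 1 0 2 3 3
2 3 2 2 1 2
3 1 1 2 0 2
2 0 1 1 1 3
step 15: 2 2 3 3 0 1
3 1 0 2 3 3
2 3 2 2 1 2
3 1 1 2 0 2
2 0 1 1 1 3
step 16: 2 3 0 1 1 1
3 1 1 3 3 3
2 3 2 2 1 2
3 1 1 2 0 2
2 0 1 1 1 3
step 17: 2 3 0 2 1 1
3 1 1 3 3 3
2 3 2 2 1 2
3 1 1 2 0 2
2 0 1 1 1 3
step 18: 2 3 0 3 1 1
3 1 1 3 3 3
2 3 2 2 1 2
3 1 1 2 0 2
2 0 1 1 1 3
step 19: 2 3 1 1 3 2
3 1 2 1 1 0
2 3 2 3 2 3
3 1 1 2 0 2
2 0 1 1 1 3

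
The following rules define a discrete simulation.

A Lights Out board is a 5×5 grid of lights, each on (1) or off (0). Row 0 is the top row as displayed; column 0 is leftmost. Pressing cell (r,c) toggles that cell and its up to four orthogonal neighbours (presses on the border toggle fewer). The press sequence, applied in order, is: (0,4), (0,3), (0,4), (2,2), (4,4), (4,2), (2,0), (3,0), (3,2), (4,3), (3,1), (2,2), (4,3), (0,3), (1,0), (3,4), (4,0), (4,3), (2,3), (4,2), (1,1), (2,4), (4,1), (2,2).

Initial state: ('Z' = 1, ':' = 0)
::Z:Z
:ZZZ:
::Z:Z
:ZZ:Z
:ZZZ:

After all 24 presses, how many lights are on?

0) ::Z:Z
:ZZZ:
::Z:Z
:ZZ:Z
:ZZZ:
1) ::ZZ:
:ZZZZ
::Z:Z
:ZZ:Z
:ZZZ:
2) ::::Z
:ZZ:Z
::Z:Z
:ZZ:Z
:ZZZ:
3) :::Z:
:ZZ::
::Z:Z
:ZZ:Z
:ZZZ:
4) :::Z:
:Z:::
:Z:ZZ
:Z::Z
:ZZZ:
5) :::Z:
:Z:::
:Z:ZZ
:Z:::
:ZZ:Z
6) :::Z:
:Z:::
:Z:ZZ
:ZZ::
:::ZZ
7) :::Z:
ZZ:::
Z::ZZ
ZZZ::
:::ZZ
8) :::Z:
ZZ:::
:::ZZ
::Z::
Z::ZZ
9) :::Z:
ZZ:::
::ZZZ
:Z:Z:
Z:ZZZ
10) :::Z:
ZZ:::
::ZZZ
:Z:::
Z::::
11) :::Z:
ZZ:::
:ZZZZ
Z:Z::
ZZ:::
12) :::Z:
ZZZ::
::::Z
Z::::
ZZ:::
13) :::Z:
ZZZ::
::::Z
Z::Z:
ZZZZZ
14) ::Z:Z
ZZZZ:
::::Z
Z::Z:
ZZZZZ
15) Z:Z:Z
::ZZ:
Z:::Z
Z::Z:
ZZZZZ
16) Z:Z:Z
::ZZ:
Z::::
Z:::Z
ZZZZ:
17) Z:Z:Z
::ZZ:
Z::::
::::Z
::ZZ:
18) Z:Z:Z
::ZZ:
Z::::
:::ZZ
::::Z
19) Z:Z:Z
::Z::
Z:ZZZ
::::Z
::::Z
20) Z:Z:Z
::Z::
Z:ZZZ
::Z:Z
:ZZZZ
21) ZZZ:Z
ZZ:::
ZZZZZ
::Z:Z
:ZZZZ
22) ZZZ:Z
ZZ::Z
ZZZ::
::Z::
:ZZZZ
23) ZZZ:Z
ZZ::Z
ZZZ::
:ZZ::
Z::ZZ
24) ZZZ:Z
ZZZ:Z
Z::Z:
:Z:::
Z::ZZ

14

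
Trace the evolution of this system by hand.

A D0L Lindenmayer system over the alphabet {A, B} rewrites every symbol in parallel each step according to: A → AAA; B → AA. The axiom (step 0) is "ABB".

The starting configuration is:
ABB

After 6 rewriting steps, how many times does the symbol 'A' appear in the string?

1701

k=0  ABB
k=1  AAAAAAA
k=2  AAAAAAAAAAAAAAAAAAAAA
k=3  AAAAAAAAAAAAAAAAAAAAAAAAAAAAAAAAAAAAAAAAAAAAAAAAAAAAAAAAAAAAAAA
k=4  AAAAAAAAAAAAAAAAAAAAAAAAAAAAAAAAAAAAAAAAAAAAAAAAAAAAAAAAAA…AAAAAAAAAAAAAAAAAAAAAAAAAAAAAAAAAAAAAAAAAAAAAAAAAAAAAAAAAA  (len 189)
k=5  AAAAAAAAAAAAAAAAAAAAAAAAAAAAAAAAAAAAAAAAAAAAAAAAAAAAAAAAAA…AAAAAAAAAAAAAAAAAAAAAAAAAAAAAAAAAAAAAAAAAAAAAAAAAAAAAAAAAA  (len 567)
k=6  AAAAAAAAAAAAAAAAAAAAAAAAAAAAAAAAAAAAAAAAAAAAAAAAAAAAAAAAAA…AAAAAAAAAAAAAAAAAAAAAAAAAAAAAAAAAAAAAAAAAAAAAAAAAAAAAAAAAA  (len 1701)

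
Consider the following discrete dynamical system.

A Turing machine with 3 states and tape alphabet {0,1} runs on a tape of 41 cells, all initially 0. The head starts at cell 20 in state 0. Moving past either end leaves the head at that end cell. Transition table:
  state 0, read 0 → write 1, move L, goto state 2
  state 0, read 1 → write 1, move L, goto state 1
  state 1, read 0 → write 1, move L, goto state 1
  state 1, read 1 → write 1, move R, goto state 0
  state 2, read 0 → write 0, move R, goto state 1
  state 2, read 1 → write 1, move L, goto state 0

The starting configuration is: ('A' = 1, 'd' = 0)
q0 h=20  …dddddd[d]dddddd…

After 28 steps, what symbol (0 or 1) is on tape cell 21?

1

k=0  q0 h=20  …dddddd[d]dddddd…
k=1  q2 h=19  …dddddd[d]Addddd…
k=2  q1 h=20  …dddddd[A]dddddd…
k=3  q0 h=21  …dddddA[d]dddddd…
k=4  q2 h=20  …dddddd[A]Addddd…
k=5  q0 h=19  …dddddd[d]AAdddd…
k=6  q2 h=18  …dddddd[d]AAAddd…
k=7  q1 h=19  …dddddd[A]AAdddd…
k=8  q0 h=20  …dddddA[A]Addddd…
k=9  q1 h=19  …dddddd[A]AAdddd…
k=10  q0 h=20  …dddddA[A]Addddd…
k=11  q1 h=19  …dddddd[A]AAdddd…
k=12  q0 h=20  …dddddA[A]Addddd…
k=13  q1 h=19  …dddddd[A]AAdddd…
k=14  q0 h=20  …dddddA[A]Addddd…
k=15  q1 h=19  …dddddd[A]AAdddd…
k=16  q0 h=20  …dddddA[A]Addddd…
k=17  q1 h=19  …dddddd[A]AAdddd…
k=18  q0 h=20  …dddddA[A]Addddd…
k=19  q1 h=19  …dddddd[A]AAdddd…
k=20  q0 h=20  …dddddA[A]Addddd…
k=21  q1 h=19  …dddddd[A]AAdddd…
k=22  q0 h=20  …dddddA[A]Addddd…
k=23  q1 h=19  …dddddd[A]AAdddd…
k=24  q0 h=20  …dddddA[A]Addddd…
k=25  q1 h=19  …dddddd[A]AAdddd…
k=26  q0 h=20  …dddddA[A]Addddd…
k=27  q1 h=19  …dddddd[A]AAdddd…
k=28  q0 h=20  …dddddA[A]Addddd…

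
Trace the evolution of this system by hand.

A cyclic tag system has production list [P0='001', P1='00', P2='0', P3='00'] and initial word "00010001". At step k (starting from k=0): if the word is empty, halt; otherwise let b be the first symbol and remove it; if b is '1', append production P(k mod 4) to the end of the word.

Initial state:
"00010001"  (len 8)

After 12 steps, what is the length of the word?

0

k=0  "00010001"  (len 8)
k=1  "0010001"  (len 7)
k=2  "010001"  (len 6)
k=3  "10001"  (len 5)
k=4  "000100"  (len 6)
k=5  "00100"  (len 5)
k=6  "0100"  (len 4)
k=7  "100"  (len 3)
k=8  "0000"  (len 4)
k=9  "000"  (len 3)
k=10  "00"  (len 2)
k=11  "0"  (len 1)
k=12  (halted — word empty)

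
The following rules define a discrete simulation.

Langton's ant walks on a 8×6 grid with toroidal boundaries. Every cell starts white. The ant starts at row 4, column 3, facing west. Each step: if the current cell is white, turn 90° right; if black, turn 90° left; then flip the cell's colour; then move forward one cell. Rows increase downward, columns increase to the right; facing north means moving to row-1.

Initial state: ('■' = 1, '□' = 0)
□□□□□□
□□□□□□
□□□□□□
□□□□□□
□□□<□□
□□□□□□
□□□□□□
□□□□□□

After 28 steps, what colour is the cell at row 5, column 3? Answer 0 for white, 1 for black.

0

t=0: □□□□□□
□□□□□□
□□□□□□
□□□□□□
□□□<□□
□□□□□□
□□□□□□
□□□□□□
t=1: □□□□□□
□□□□□□
□□□□□□
□□□^□□
□□□■□□
□□□□□□
□□□□□□
□□□□□□
t=2: □□□□□□
□□□□□□
□□□□□□
□□□■>□
□□□■□□
□□□□□□
□□□□□□
□□□□□□
t=3: □□□□□□
□□□□□□
□□□□□□
□□□■■□
□□□■v□
□□□□□□
□□□□□□
□□□□□□
t=4: □□□□□□
□□□□□□
□□□□□□
□□□■■□
□□□<■□
□□□□□□
□□□□□□
□□□□□□
t=5: □□□□□□
□□□□□□
□□□□□□
□□□■■□
□□□□■□
□□□v□□
□□□□□□
□□□□□□
t=6: □□□□□□
□□□□□□
□□□□□□
□□□■■□
□□□□■□
□□<■□□
□□□□□□
□□□□□□
t=7: □□□□□□
□□□□□□
□□□□□□
□□□■■□
□□^□■□
□□■■□□
□□□□□□
□□□□□□
t=8: □□□□□□
□□□□□□
□□□□□□
□□□■■□
□□■>■□
□□■■□□
□□□□□□
□□□□□□
t=9: □□□□□□
□□□□□□
□□□□□□
□□□■■□
□□■■■□
□□■v□□
□□□□□□
□□□□□□
t=10: □□□□□□
□□□□□□
□□□□□□
□□□■■□
□□■■■□
□□■□>□
□□□□□□
□□□□□□
t=11: □□□□□□
□□□□□□
□□□□□□
□□□■■□
□□■■■□
□□■□■□
□□□□v□
□□□□□□
t=12: □□□□□□
□□□□□□
□□□□□□
□□□■■□
□□■■■□
□□■□■□
□□□<■□
□□□□□□
t=13: □□□□□□
□□□□□□
□□□□□□
□□□■■□
□□■■■□
□□■^■□
□□□■■□
□□□□□□
t=14: □□□□□□
□□□□□□
□□□□□□
□□□■■□
□□■■■□
□□■■>□
□□□■■□
□□□□□□
t=15: □□□□□□
□□□□□□
□□□□□□
□□□■■□
□□■■^□
□□■■□□
□□□■■□
□□□□□□
t=16: □□□□□□
□□□□□□
□□□□□□
□□□■■□
□□■<□□
□□■■□□
□□□■■□
□□□□□□
t=17: □□□□□□
□□□□□□
□□□□□□
□□□■■□
□□■□□□
□□■v□□
□□□■■□
□□□□□□
t=18: □□□□□□
□□□□□□
□□□□□□
□□□■■□
□□■□□□
□□■□>□
□□□■■□
□□□□□□
t=19: □□□□□□
□□□□□□
□□□□□□
□□□■■□
□□■□□□
□□■□■□
□□□■v□
□□□□□□
t=20: □□□□□□
□□□□□□
□□□□□□
□□□■■□
□□■□□□
□□■□■□
□□□■□>
□□□□□□
t=21: □□□□□□
□□□□□□
□□□□□□
□□□■■□
□□■□□□
□□■□■□
□□□■□■
□□□□□v
t=22: □□□□□□
□□□□□□
□□□□□□
□□□■■□
□□■□□□
□□■□■□
□□□■□■
□□□□<■
t=23: □□□□□□
□□□□□□
□□□□□□
□□□■■□
□□■□□□
□□■□■□
□□□■^■
□□□□■■
t=24: □□□□□□
□□□□□□
□□□□□□
□□□■■□
□□■□□□
□□■□■□
□□□■■>
□□□□■■
t=25: □□□□□□
□□□□□□
□□□□□□
□□□■■□
□□■□□□
□□■□■^
□□□■■□
□□□□■■
t=26: □□□□□□
□□□□□□
□□□□□□
□□□■■□
□□■□□□
>□■□■■
□□□■■□
□□□□■■
t=27: □□□□□□
□□□□□□
□□□□□□
□□□■■□
□□■□□□
■□■□■■
v□□■■□
□□□□■■
t=28: □□□□□□
□□□□□□
□□□□□□
□□□■■□
□□■□□□
■□■□■■
■□□■■<
□□□□■■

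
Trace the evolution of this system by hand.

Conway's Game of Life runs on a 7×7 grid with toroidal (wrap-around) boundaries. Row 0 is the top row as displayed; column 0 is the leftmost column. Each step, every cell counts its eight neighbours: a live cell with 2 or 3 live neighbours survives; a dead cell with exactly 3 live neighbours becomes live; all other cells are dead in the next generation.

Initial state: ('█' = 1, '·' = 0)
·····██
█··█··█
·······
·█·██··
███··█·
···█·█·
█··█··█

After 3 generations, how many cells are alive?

14

[0] ·····██
█··█··█
·······
·█·██··
███··█·
···█·█·
█··█··█
[1] ····██·
█····██
█·███··
██·██··
██···██
···█·█·
█······
[2] █···██·
██·····
··█····
·······
·█·█·█·
·█··██·
·····██
[3] ██··██·
██····█
·█·····
··█····
··█··█·
█·█····
█······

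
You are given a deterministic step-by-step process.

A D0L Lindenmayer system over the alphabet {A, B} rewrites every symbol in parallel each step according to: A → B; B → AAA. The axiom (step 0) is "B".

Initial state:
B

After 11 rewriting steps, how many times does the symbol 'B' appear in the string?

0) B
1) AAA
2) BBB
3) AAAAAAAAA
4) BBBBBBBBB
5) AAAAAAAAAAAAAAAAAAAAAAAAAAA
6) BBBBBBBBBBBBBBBBBBBBBBBBBBB
7) AAAAAAAAAAAAAAAAAAAAAAAAAAAAAAAAAAAAAAAAAAAAAAAAAAAAAAAAAAAAAAAAAAAAAAAAAAAAAAAAA
8) BBBBBBBBBBBBBBBBBBBBBBBBBBBBBBBBBBBBBBBBBBBBBBBBBBBBBBBBBBBBBBBBBBBBBBBBBBBBBBBBB
9) AAAAAAAAAAAAAAAAAAAAAAAAAAAAAAAAAAAAAAAAAAAAAAAAAAAAAAAAAA…AAAAAAAAAAAAAAAAAAAAAAAAAAAAAAAAAAAAAAAAAAAAAAAAAAAAAAAAAA  (len 243)
10) BBBBBBBBBBBBBBBBBBBBBBBBBBBBBBBBBBBBBBBBBBBBBBBBBBBBBBBBBB…BBBBBBBBBBBBBBBBBBBBBBBBBBBBBBBBBBBBBBBBBBBBBBBBBBBBBBBBBB  (len 243)
11) AAAAAAAAAAAAAAAAAAAAAAAAAAAAAAAAAAAAAAAAAAAAAAAAAAAAAAAAAA…AAAAAAAAAAAAAAAAAAAAAAAAAAAAAAAAAAAAAAAAAAAAAAAAAAAAAAAAAA  (len 729)

0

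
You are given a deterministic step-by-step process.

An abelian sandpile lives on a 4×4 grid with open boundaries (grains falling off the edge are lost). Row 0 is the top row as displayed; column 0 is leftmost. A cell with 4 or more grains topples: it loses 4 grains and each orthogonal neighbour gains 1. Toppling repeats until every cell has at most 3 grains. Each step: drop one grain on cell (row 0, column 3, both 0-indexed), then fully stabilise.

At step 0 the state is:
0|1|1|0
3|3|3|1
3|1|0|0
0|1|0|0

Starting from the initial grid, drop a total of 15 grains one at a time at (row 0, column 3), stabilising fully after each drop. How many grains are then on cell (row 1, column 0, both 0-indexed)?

1

step 0: 0|1|1|0
3|3|3|1
3|1|0|0
0|1|0|0
step 1: 0|1|1|1
3|3|3|1
3|1|0|0
0|1|0|0
step 2: 0|1|1|2
3|3|3|1
3|1|0|0
0|1|0|0
step 3: 0|1|1|3
3|3|3|1
3|1|0|0
0|1|0|0
step 4: 0|1|2|0
3|3|3|2
3|1|0|0
0|1|0|0
step 5: 0|1|2|1
3|3|3|2
3|1|0|0
0|1|0|0
step 6: 0|1|2|2
3|3|3|2
3|1|0|0
0|1|0|0
step 7: 0|1|2|3
3|3|3|2
3|1|0|0
0|1|0|0
step 8: 0|1|3|0
3|3|3|3
3|1|0|0
0|1|0|0
step 9: 0|1|3|1
3|3|3|3
3|1|0|0
0|1|0|0
step 10: 0|1|3|2
3|3|3|3
3|1|0|0
0|1|0|0
step 11: 0|1|3|3
3|3|3|3
3|1|0|0
0|1|0|0
step 12: 1|3|1|2
1|1|2|1
0|3|1|1
1|1|0|0
step 13: 1|3|1|3
1|1|2|1
0|3|1|1
1|1|0|0
step 14: 1|3|2|0
1|1|2|2
0|3|1|1
1|1|0|0
step 15: 1|3|2|1
1|1|2|2
0|3|1|1
1|1|0|0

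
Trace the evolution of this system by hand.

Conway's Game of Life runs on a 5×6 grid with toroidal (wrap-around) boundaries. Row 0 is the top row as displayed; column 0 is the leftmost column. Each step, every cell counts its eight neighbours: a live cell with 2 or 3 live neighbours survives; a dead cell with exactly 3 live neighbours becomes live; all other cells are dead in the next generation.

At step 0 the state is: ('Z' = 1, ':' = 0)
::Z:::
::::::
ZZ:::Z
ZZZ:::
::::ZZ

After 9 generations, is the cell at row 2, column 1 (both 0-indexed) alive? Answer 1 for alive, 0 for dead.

0) ::Z:::
::::::
ZZ:::Z
ZZZ:::
::::ZZ
1) ::::::
ZZ::::
::Z::Z
::Z:Z:
Z:ZZ:Z
2) ::Z::Z
ZZ::::
Z:ZZ:Z
Z:Z:Z:
:ZZZZZ
3) :::::Z
:::ZZ:
::ZZZ:
::::::
::::::
4) ::::Z:
::Z::Z
::Z:Z:
:::Z::
::::::
5) ::::::
::::ZZ
::Z:Z:
:::Z::
::::::
6) ::::::
:::ZZZ
::::ZZ
:::Z::
::::::
7) ::::Z:
:::Z:Z
:::::Z
::::Z:
::::::
8) ::::Z:
:::::Z
:::::Z
::::::
::::::
9) ::::::
::::ZZ
::::::
::::::
::::::

0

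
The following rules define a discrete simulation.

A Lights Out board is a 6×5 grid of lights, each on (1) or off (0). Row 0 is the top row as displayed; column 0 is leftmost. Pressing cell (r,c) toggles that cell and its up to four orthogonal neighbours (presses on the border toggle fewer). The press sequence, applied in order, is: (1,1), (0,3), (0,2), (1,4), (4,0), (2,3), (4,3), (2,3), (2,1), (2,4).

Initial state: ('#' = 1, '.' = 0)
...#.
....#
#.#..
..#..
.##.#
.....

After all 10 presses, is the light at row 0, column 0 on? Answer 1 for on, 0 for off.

t=0: ...#.
....#
#.#..
..#..
.##.#
.....
t=1: .#.#.
###.#
###..
..#..
.##.#
.....
t=2: .##.#
#####
###..
..#..
.##.#
.....
t=3: ...##
##.##
###..
..#..
.##.#
.....
t=4: ...#.
##...
###.#
..#..
.##.#
.....
t=5: ...#.
##...
###.#
#.#..
#.#.#
#....
t=6: ...#.
##.#.
##.#.
#.##.
#.#.#
#....
t=7: ...#.
##.#.
##.#.
#.#..
#..#.
#..#.
t=8: ...#.
##...
###.#
#.##.
#..#.
#..#.
t=9: ...#.
#....
....#
####.
#..#.
#..#.
t=10: ...#.
#...#
...#.
#####
#..#.
#..#.

0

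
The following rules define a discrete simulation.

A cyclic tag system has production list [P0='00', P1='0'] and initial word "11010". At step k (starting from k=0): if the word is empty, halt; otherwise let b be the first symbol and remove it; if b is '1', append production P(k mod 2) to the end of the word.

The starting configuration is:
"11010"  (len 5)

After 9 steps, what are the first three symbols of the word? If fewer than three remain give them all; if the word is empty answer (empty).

step 0: "11010"  (len 5)
step 1: "101000"  (len 6)
step 2: "010000"  (len 6)
step 3: "10000"  (len 5)
step 4: "00000"  (len 5)
step 5: "0000"  (len 4)
step 6: "000"  (len 3)
step 7: "00"  (len 2)
step 8: "0"  (len 1)
step 9: (halted — word empty)

(empty)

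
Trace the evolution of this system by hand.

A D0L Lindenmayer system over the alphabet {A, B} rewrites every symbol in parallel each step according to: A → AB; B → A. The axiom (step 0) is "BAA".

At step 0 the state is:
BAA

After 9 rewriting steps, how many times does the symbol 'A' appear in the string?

144

t=0: BAA
t=1: AABAB
t=2: ABABAABA
t=3: ABAABAABABAAB
t=4: ABAABABAABABAABAABABA
t=5: ABAABABAABAABABAABAABABAABABAABAAB
t=6: ABAABABAABAABABAABABAABAABABAABABAABAABABAABAABABAABABA
t=7: ABAABABAABAABABAABABAABAABABAABAABABAABABAABAABABAABAABABAABABAABAABABAABABAABAABABAABAAB
t=8: ABAABABAABAABABAABABAABAABABAABAABABAABABAABAABABAABABAABA…ABAABAABABAABAABABAABABAABAABABAABAABABAABABAABAABABAABABA  (len 144)
t=9: ABAABABAABAABABAABABAABAABABAABAABABAABABAABAABABAABABAABA…AABABAABABAABAABABAABABAABAABABAABAABABAABABAABAABABAABAAB  (len 233)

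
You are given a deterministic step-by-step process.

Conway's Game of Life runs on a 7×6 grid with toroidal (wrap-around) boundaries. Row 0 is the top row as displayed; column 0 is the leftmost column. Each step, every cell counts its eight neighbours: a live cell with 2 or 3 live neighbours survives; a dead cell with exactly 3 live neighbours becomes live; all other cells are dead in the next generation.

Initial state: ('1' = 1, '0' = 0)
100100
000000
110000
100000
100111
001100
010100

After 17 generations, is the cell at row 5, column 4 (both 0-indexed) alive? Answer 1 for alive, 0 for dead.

0

gen 0: 100100
000000
110000
100000
100111
001100
010100
gen 1: 001000
110000
110000
000010
111111
110001
010110
gen 2: 101100
101000
110001
000010
001100
000000
010111
gen 3: 100000
001100
110001
111111
000100
000000
110111
gen 4: 100000
001001
000000
000100
110101
101101
110011
gen 5: 000010
000000
000000
101010
010101
000100
001110
gen 6: 000010
000000
000000
111111
110101
000000
001010
gen 7: 000100
000000
111111
000100
000100
111111
000100
gen 8: 000000
110001
111111
110001
110001
110001
110001
gen 9: 000000
000100
000100
000100
001010
001010
010001
gen 10: 000000
000000
001110
001110
001010
011011
000000
gen 11: 000000
000100
001010
010001
000000
011011
000000
gen 12: 000000
000100
001110
000000
011011
000000
000000
gen 13: 000000
001110
001110
010001
000000
000000
000000
gen 14: 000100
001010
010001
001110
000000
000000
000000
gen 15: 000100
001110
010001
001110
000100
000000
000000
gen 16: 001110
001110
010001
001110
001110
000000
000000
gen 17: 001010
010001
010001
010001
001010
000100
000100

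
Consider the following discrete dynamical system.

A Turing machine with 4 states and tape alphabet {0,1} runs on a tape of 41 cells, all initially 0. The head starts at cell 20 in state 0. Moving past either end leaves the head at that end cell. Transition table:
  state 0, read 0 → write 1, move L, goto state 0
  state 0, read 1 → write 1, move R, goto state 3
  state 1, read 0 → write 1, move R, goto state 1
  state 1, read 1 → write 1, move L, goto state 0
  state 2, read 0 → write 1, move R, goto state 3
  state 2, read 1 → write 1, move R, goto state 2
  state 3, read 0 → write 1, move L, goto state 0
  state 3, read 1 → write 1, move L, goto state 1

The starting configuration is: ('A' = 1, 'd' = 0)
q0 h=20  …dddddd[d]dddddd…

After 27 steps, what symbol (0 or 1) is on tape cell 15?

1

gen 0: q0 h=20  …dddddd[d]dddddd…
gen 1: q0 h=19  …dddddd[d]Addddd…
gen 2: q0 h=18  …dddddd[d]AAdddd…
gen 3: q0 h=17  …dddddd[d]AAAddd…
gen 4: q0 h=16  …dddddd[d]AAAAdd…
gen 5: q0 h=15  …dddddd[d]AAAAAd…
gen 6: q0 h=14  …dddddd[d]AAAAAA…
gen 7: q0 h=13  …dddddd[d]AAAAAA…
gen 8: q0 h=12  …dddddd[d]AAAAAA…
gen 9: q0 h=11  …dddddd[d]AAAAAA…
gen 10: q0 h=10  …dddddd[d]AAAAAA…
gen 11: q0 h= 9  …dddddd[d]AAAAAA…
gen 12: q0 h= 8  …dddddd[d]AAAAAA…
gen 13: q0 h= 7  …dddddd[d]AAAAAA…
gen 14: q0 h= 6  |dddddd[d]AAAAAA…
gen 15: q0 h= 5  |ddddd[d]AAAAAA…
gen 16: q0 h= 4  |dddd[d]AAAAAA…
gen 17: q0 h= 3  |ddd[d]AAAAAA…
gen 18: q0 h= 2  |dd[d]AAAAAA…
gen 19: q0 h= 1  |d[d]AAAAAA…
gen 20: q0 h= 0  |[d]AAAAAA…
gen 21: q0 h= 0  |[A]AAAAAA…
gen 22: q3 h= 1  |A[A]AAAAAA…
gen 23: q1 h= 0  |[A]AAAAAA…
gen 24: q0 h= 0  |[A]AAAAAA…
gen 25: q3 h= 1  |A[A]AAAAAA…
gen 26: q1 h= 0  |[A]AAAAAA…
gen 27: q0 h= 0  |[A]AAAAAA…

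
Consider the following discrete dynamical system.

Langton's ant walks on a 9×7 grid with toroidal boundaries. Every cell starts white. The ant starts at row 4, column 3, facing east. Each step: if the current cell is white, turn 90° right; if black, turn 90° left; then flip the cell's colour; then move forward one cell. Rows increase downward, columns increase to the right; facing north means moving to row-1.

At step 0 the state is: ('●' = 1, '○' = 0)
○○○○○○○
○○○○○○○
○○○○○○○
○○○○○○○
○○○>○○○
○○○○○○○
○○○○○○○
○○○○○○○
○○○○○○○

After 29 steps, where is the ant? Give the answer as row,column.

k=0  ○○○○○○○
○○○○○○○
○○○○○○○
○○○○○○○
○○○>○○○
○○○○○○○
○○○○○○○
○○○○○○○
○○○○○○○
k=1  ○○○○○○○
○○○○○○○
○○○○○○○
○○○○○○○
○○○●○○○
○○○v○○○
○○○○○○○
○○○○○○○
○○○○○○○
k=2  ○○○○○○○
○○○○○○○
○○○○○○○
○○○○○○○
○○○●○○○
○○<●○○○
○○○○○○○
○○○○○○○
○○○○○○○
k=3  ○○○○○○○
○○○○○○○
○○○○○○○
○○○○○○○
○○^●○○○
○○●●○○○
○○○○○○○
○○○○○○○
○○○○○○○
k=4  ○○○○○○○
○○○○○○○
○○○○○○○
○○○○○○○
○○●>○○○
○○●●○○○
○○○○○○○
○○○○○○○
○○○○○○○
k=5  ○○○○○○○
○○○○○○○
○○○○○○○
○○○^○○○
○○●○○○○
○○●●○○○
○○○○○○○
○○○○○○○
○○○○○○○
k=6  ○○○○○○○
○○○○○○○
○○○○○○○
○○○●>○○
○○●○○○○
○○●●○○○
○○○○○○○
○○○○○○○
○○○○○○○
k=7  ○○○○○○○
○○○○○○○
○○○○○○○
○○○●●○○
○○●○v○○
○○●●○○○
○○○○○○○
○○○○○○○
○○○○○○○
k=8  ○○○○○○○
○○○○○○○
○○○○○○○
○○○●●○○
○○●<●○○
○○●●○○○
○○○○○○○
○○○○○○○
○○○○○○○
k=9  ○○○○○○○
○○○○○○○
○○○○○○○
○○○^●○○
○○●●●○○
○○●●○○○
○○○○○○○
○○○○○○○
○○○○○○○
k=10  ○○○○○○○
○○○○○○○
○○○○○○○
○○<○●○○
○○●●●○○
○○●●○○○
○○○○○○○
○○○○○○○
○○○○○○○
k=11  ○○○○○○○
○○○○○○○
○○^○○○○
○○●○●○○
○○●●●○○
○○●●○○○
○○○○○○○
○○○○○○○
○○○○○○○
k=12  ○○○○○○○
○○○○○○○
○○●>○○○
○○●○●○○
○○●●●○○
○○●●○○○
○○○○○○○
○○○○○○○
○○○○○○○
k=13  ○○○○○○○
○○○○○○○
○○●●○○○
○○●v●○○
○○●●●○○
○○●●○○○
○○○○○○○
○○○○○○○
○○○○○○○
k=14  ○○○○○○○
○○○○○○○
○○●●○○○
○○<●●○○
○○●●●○○
○○●●○○○
○○○○○○○
○○○○○○○
○○○○○○○
k=15  ○○○○○○○
○○○○○○○
○○●●○○○
○○○●●○○
○○v●●○○
○○●●○○○
○○○○○○○
○○○○○○○
○○○○○○○
k=16  ○○○○○○○
○○○○○○○
○○●●○○○
○○○●●○○
○○○>●○○
○○●●○○○
○○○○○○○
○○○○○○○
○○○○○○○
k=17  ○○○○○○○
○○○○○○○
○○●●○○○
○○○^●○○
○○○○●○○
○○●●○○○
○○○○○○○
○○○○○○○
○○○○○○○
k=18  ○○○○○○○
○○○○○○○
○○●●○○○
○○<○●○○
○○○○●○○
○○●●○○○
○○○○○○○
○○○○○○○
○○○○○○○
k=19  ○○○○○○○
○○○○○○○
○○^●○○○
○○●○●○○
○○○○●○○
○○●●○○○
○○○○○○○
○○○○○○○
○○○○○○○
k=20  ○○○○○○○
○○○○○○○
○<○●○○○
○○●○●○○
○○○○●○○
○○●●○○○
○○○○○○○
○○○○○○○
○○○○○○○
k=21  ○○○○○○○
○^○○○○○
○●○●○○○
○○●○●○○
○○○○●○○
○○●●○○○
○○○○○○○
○○○○○○○
○○○○○○○
k=22  ○○○○○○○
○●>○○○○
○●○●○○○
○○●○●○○
○○○○●○○
○○●●○○○
○○○○○○○
○○○○○○○
○○○○○○○
k=23  ○○○○○○○
○●●○○○○
○●v●○○○
○○●○●○○
○○○○●○○
○○●●○○○
○○○○○○○
○○○○○○○
○○○○○○○
k=24  ○○○○○○○
○●●○○○○
○<●●○○○
○○●○●○○
○○○○●○○
○○●●○○○
○○○○○○○
○○○○○○○
○○○○○○○
k=25  ○○○○○○○
○●●○○○○
○○●●○○○
○v●○●○○
○○○○●○○
○○●●○○○
○○○○○○○
○○○○○○○
○○○○○○○
k=26  ○○○○○○○
○●●○○○○
○○●●○○○
<●●○●○○
○○○○●○○
○○●●○○○
○○○○○○○
○○○○○○○
○○○○○○○
k=27  ○○○○○○○
○●●○○○○
^○●●○○○
●●●○●○○
○○○○●○○
○○●●○○○
○○○○○○○
○○○○○○○
○○○○○○○
k=28  ○○○○○○○
○●●○○○○
●>●●○○○
●●●○●○○
○○○○●○○
○○●●○○○
○○○○○○○
○○○○○○○
○○○○○○○
k=29  ○○○○○○○
○●●○○○○
●●●●○○○
●v●○●○○
○○○○●○○
○○●●○○○
○○○○○○○
○○○○○○○
○○○○○○○

3,1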